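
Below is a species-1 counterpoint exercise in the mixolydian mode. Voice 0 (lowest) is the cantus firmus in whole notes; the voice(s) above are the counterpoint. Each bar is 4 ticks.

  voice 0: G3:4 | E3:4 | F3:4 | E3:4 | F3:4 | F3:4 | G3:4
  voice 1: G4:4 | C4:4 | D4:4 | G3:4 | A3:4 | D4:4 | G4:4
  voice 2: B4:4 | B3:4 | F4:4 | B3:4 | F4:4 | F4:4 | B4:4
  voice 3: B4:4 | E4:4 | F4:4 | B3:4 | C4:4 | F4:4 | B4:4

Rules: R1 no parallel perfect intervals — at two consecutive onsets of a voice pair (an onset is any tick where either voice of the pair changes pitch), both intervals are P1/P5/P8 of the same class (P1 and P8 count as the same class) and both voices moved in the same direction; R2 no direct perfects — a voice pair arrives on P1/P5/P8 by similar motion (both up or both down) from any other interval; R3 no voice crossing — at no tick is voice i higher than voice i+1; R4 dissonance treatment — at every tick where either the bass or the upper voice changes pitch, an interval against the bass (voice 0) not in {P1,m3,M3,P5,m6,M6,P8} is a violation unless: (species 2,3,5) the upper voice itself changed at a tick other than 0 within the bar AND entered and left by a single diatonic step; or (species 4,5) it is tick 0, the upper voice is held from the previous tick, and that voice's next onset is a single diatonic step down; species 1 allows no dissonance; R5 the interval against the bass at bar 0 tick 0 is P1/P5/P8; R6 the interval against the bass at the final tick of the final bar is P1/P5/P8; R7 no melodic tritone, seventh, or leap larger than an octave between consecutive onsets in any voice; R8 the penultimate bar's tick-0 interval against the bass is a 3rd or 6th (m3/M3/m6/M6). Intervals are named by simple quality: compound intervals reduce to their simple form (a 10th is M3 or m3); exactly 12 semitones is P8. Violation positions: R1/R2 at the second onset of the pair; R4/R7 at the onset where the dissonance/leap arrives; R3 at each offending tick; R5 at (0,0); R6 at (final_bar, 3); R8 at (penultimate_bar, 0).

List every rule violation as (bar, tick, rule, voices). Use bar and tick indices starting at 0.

bar 0: v0=G3 v1=G4 v2=B4 v3=B4 downbeat M3
bar 1: v0=E3 v1=C4 v2=B3 v3=E4 downbeat P8
bar 2: v0=F3 v1=D4 v2=F4 v3=F4 downbeat P8
bar 3: v0=E3 v1=G3 v2=B3 v3=B3 downbeat P5
bar 4: v0=F3 v1=A3 v2=F4 v3=C4 downbeat P5
bar 5: v0=F3 v1=D4 v2=F4 v3=F4 downbeat P8
bar 6: v0=G3 v1=G4 v2=B4 v3=B4 downbeat M3
  -> R5 @ bar 0 tick 0 v(0, 2): opens on M3
  -> R5 @ bar 0 tick 0 v(0, 3): opens on M3
  -> R2 @ bar 1 tick 0 v(0, 2): G3/B4 M3 -> E3/B3 P5 similar
  -> R2 @ bar 1 tick 0 v(0, 3): G3/B4 M3 -> E3/E4 P8 similar
  -> R3 @ bar 1 tick 0 v(1, 2): C4 above B3
  -> R3 @ bar 1 tick 1 v(1, 2): C4 above B3
  -> R3 @ bar 1 tick 2 v(1, 2): C4 above B3
  -> R3 @ bar 1 tick 3 v(1, 2): C4 above B3
  -> R1 @ bar 2 tick 0 v(0, 3): E3/E4 P8 -> F3/F4 P8 similar
  -> R2 @ bar 2 tick 0 v(0, 2): E3/B3 P5 -> F3/F4 P8 similar
  -> R2 @ bar 2 tick 0 v(2, 3): B3/E4 P4 -> F4/F4 P1 similar
  -> R7 @ bar 2 tick 0 v(2,): B3->F4 leap 6st
  -> R1 @ bar 3 tick 0 v(2, 3): F4/F4 P1 -> B3/B3 P1 similar
  -> R2 @ bar 3 tick 0 v(0, 2): F3/F4 P8 -> E3/B3 P5 similar
  -> R2 @ bar 3 tick 0 v(0, 3): F3/F4 P8 -> E3/B3 P5 similar
  -> R7 @ bar 3 tick 0 v(2,): F4->B3 leap 6st
  -> R7 @ bar 3 tick 0 v(3,): F4->B3 leap 6st
  -> R1 @ bar 4 tick 0 v(0, 3): E3/B3 P5 -> F3/C4 P5 similar
  -> R2 @ bar 4 tick 0 v(0, 2): E3/B3 P5 -> F3/F4 P8 similar
  -> R3 @ bar 4 tick 0 v(2, 3): F4 above C4
  -> R7 @ bar 4 tick 0 v(2,): B3->F4 leap 6st
  -> R3 @ bar 4 tick 1 v(2, 3): F4 above C4
  -> R3 @ bar 4 tick 2 v(2, 3): F4 above C4
  -> R3 @ bar 4 tick 3 v(2, 3): F4 above C4
  -> R8 @ bar 5 tick 0 v(0, 2): penult P8 not 3rd/6th
  -> R8 @ bar 5 tick 0 v(0, 3): penult P8 not 3rd/6th
  -> R1 @ bar 6 tick 0 v(2, 3): F4/F4 P1 -> B4/B4 P1 similar
  -> R2 @ bar 6 tick 0 v(0, 1): F3/D4 M6 -> G3/G4 P8 similar
  -> R7 @ bar 6 tick 0 v(2,): F4->B4 leap 6st
  -> R7 @ bar 6 tick 0 v(3,): F4->B4 leap 6st
  -> R6 @ bar 6 tick 3 v(0, 2): closes on M3
  -> R6 @ bar 6 tick 3 v(0, 3): closes on M3

(0, 0, R5, (0, 2))
(0, 0, R5, (0, 3))
(1, 0, R2, (0, 2))
(1, 0, R2, (0, 3))
(1, 0, R3, (1, 2))
(1, 1, R3, (1, 2))
(1, 2, R3, (1, 2))
(1, 3, R3, (1, 2))
(2, 0, R1, (0, 3))
(2, 0, R2, (0, 2))
(2, 0, R2, (2, 3))
(2, 0, R7, (2,))
(3, 0, R1, (2, 3))
(3, 0, R2, (0, 2))
(3, 0, R2, (0, 3))
(3, 0, R7, (2,))
(3, 0, R7, (3,))
(4, 0, R1, (0, 3))
(4, 0, R2, (0, 2))
(4, 0, R3, (2, 3))
(4, 0, R7, (2,))
(4, 1, R3, (2, 3))
(4, 2, R3, (2, 3))
(4, 3, R3, (2, 3))
(5, 0, R8, (0, 2))
(5, 0, R8, (0, 3))
(6, 0, R1, (2, 3))
(6, 0, R2, (0, 1))
(6, 0, R7, (2,))
(6, 0, R7, (3,))
(6, 3, R6, (0, 2))
(6, 3, R6, (0, 3))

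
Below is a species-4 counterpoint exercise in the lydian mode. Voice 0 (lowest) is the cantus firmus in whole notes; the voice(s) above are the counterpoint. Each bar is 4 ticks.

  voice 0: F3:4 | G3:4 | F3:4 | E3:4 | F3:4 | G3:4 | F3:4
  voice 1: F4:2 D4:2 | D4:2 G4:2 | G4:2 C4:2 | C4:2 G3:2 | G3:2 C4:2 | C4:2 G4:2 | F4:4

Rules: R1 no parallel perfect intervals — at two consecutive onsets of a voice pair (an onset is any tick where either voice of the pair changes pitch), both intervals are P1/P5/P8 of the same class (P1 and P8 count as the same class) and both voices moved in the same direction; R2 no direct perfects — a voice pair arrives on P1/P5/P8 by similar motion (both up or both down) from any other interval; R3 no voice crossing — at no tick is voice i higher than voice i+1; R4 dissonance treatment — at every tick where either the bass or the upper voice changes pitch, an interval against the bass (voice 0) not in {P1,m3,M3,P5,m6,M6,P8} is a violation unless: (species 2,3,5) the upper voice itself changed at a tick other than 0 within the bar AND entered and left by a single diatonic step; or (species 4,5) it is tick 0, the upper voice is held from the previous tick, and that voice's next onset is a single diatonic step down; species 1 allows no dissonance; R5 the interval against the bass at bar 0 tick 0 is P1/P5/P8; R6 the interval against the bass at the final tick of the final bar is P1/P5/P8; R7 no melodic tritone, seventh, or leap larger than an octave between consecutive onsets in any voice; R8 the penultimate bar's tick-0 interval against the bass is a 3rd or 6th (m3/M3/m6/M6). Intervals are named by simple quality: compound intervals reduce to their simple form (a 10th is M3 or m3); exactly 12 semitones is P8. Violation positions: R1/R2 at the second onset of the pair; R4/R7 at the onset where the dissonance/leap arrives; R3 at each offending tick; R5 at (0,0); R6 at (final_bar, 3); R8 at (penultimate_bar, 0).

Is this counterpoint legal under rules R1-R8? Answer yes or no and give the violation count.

No (5 violations)

bar 0: v0=F3 v1=F4 (P8)
bar 1: v0=G3 v1=D4 (P5)
bar 2: v0=F3 v1=G4 (M2)
bar 3: v0=E3 v1=C4 (m6)
bar 4: v0=F3 v1=G3 (M2)
bar 5: v0=G3 v1=C4 (P4)
bar 6: v0=F3 v1=F4 (P8)
  R4 @ bar2.0: F3/G4 M2 untreated
  R4 @ bar4.0: F3/G3 M2 untreated
  R4 @ bar5.0: G3/C4 P4 untreated
  R8 @ bar5.0: penult P4 not 3rd/6th
  R1 @ bar6.0: G3/G4 P8 -> F3/F4 P8 similar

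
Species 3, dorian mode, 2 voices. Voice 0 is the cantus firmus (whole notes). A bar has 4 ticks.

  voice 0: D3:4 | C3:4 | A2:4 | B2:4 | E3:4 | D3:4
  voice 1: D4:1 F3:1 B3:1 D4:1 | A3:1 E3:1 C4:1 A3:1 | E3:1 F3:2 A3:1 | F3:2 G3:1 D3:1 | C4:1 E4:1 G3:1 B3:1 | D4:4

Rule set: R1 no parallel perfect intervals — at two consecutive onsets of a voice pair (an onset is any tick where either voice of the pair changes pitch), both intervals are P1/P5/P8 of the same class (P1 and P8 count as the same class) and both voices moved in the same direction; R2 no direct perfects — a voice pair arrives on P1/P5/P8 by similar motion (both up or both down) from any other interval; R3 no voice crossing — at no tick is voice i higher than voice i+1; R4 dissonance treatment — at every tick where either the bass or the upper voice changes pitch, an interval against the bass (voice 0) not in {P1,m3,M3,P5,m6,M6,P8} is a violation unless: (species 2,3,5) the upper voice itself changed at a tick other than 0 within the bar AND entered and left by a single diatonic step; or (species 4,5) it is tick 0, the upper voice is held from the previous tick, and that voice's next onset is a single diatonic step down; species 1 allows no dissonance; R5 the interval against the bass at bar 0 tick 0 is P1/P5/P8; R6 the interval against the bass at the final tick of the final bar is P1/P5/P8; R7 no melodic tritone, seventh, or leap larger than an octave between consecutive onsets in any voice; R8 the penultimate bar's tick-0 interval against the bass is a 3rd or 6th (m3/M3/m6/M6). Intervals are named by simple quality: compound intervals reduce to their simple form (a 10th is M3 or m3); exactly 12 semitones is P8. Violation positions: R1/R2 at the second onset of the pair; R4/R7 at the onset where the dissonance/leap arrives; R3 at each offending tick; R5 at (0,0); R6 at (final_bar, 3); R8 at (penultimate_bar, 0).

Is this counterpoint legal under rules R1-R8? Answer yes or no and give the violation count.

No (4 violations)

bar 0: v0=D3 v1=D4 (P8)
bar 1: v0=C3 v1=A3 (M6)
bar 2: v0=A2 v1=E3 (P5)
bar 3: v0=B2 v1=F3 (TT)
bar 4: v0=E3 v1=C4 (m6)
bar 5: v0=D3 v1=D4 (P8)
  R7 @ bar0.2: F3->B3 leap 6st
  R2 @ bar2.0: C3/A3 M6 -> A2/E3 P5 similar
  R4 @ bar3.0: B2/F3 TT untreated
  R7 @ bar4.0: D3->C4 leap 10st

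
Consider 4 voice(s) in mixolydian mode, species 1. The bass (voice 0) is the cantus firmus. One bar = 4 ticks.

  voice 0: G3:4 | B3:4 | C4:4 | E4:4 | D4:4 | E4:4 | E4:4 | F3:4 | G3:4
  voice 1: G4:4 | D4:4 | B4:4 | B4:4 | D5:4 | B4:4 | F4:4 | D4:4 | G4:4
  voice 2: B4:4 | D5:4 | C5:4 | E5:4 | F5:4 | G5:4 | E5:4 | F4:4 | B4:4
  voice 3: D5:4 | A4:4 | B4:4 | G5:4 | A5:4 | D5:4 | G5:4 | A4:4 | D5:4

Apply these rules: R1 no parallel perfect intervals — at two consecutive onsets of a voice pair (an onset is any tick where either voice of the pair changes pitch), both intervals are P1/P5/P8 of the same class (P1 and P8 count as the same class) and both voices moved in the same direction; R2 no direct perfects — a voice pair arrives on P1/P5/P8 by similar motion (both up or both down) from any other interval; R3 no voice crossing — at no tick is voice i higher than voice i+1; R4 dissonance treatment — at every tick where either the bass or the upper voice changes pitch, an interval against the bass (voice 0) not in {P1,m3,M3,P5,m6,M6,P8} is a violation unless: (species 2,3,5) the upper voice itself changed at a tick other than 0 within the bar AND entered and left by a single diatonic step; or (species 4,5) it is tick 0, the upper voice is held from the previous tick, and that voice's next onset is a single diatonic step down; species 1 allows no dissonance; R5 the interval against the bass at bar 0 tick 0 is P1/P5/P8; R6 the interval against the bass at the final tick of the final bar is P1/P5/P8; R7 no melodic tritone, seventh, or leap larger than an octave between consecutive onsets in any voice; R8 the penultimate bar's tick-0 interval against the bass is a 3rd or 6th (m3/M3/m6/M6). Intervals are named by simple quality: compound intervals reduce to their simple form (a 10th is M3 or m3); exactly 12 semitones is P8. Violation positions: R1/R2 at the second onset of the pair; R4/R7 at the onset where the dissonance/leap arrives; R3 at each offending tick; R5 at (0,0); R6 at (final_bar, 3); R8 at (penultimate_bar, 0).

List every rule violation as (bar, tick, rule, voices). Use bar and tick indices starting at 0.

bar 0: v0=G3 v1=G4 v2=B4 v3=D5 downbeat P5
bar 1: v0=B3 v1=D4 v2=D5 v3=A4 downbeat m7
bar 2: v0=C4 v1=B4 v2=C5 v3=B4 downbeat M7
bar 3: v0=E4 v1=B4 v2=E5 v3=G5 downbeat m3
bar 4: v0=D4 v1=D5 v2=F5 v3=A5 downbeat P5
bar 5: v0=E4 v1=B4 v2=G5 v3=D5 downbeat m7
bar 6: v0=E4 v1=F4 v2=E5 v3=G5 downbeat m3
bar 7: v0=F3 v1=D4 v2=F4 v3=A4 downbeat M3
bar 8: v0=G3 v1=G4 v2=B4 v3=D5 downbeat P5
  -> R5 @ bar 0 tick 0 v(0, 2): opens on M3
  -> R1 @ bar 1 tick 0 v(1, 3): G4/D5 P5 -> D4/A4 P5 similar
  -> R3 @ bar 1 tick 0 v(2, 3): D5 above A4
  -> R4 @ bar 1 tick 0 v(0, 3): B3/A4 m7 untreated
  -> R3 @ bar 1 tick 1 v(2, 3): D5 above A4
  -> R3 @ bar 1 tick 2 v(2, 3): D5 above A4
  -> R3 @ bar 1 tick 3 v(2, 3): D5 above A4
  -> R2 @ bar 2 tick 0 v(1, 3): D4/A4 P5 -> B4/B4 P1 similar
  -> R3 @ bar 2 tick 0 v(2, 3): C5 above B4
  -> R4 @ bar 2 tick 0 v(0, 1): C4/B4 M7 untreated
  -> R4 @ bar 2 tick 0 v(0, 3): C4/B4 M7 untreated
  -> R3 @ bar 2 tick 1 v(2, 3): C5 above B4
  -> R3 @ bar 2 tick 2 v(2, 3): C5 above B4
  -> R3 @ bar 2 tick 3 v(2, 3): C5 above B4
  -> R1 @ bar 3 tick 0 v(0, 2): C4/C5 P8 -> E4/E5 P8 similar
  -> R2 @ bar 4 tick 0 v(1, 3): B4/G5 m6 -> D5/A5 P5 similar
  -> R3 @ bar 5 tick 0 v(2, 3): G5 above D5
  -> R4 @ bar 5 tick 0 v(0, 3): E4/D5 m7 untreated
  -> R3 @ bar 5 tick 1 v(2, 3): G5 above D5
  -> R3 @ bar 5 tick 2 v(2, 3): G5 above D5
  -> R3 @ bar 5 tick 3 v(2, 3): G5 above D5
  -> R4 @ bar 6 tick 0 v(0, 1): E4/F4 m2 untreated
  -> R7 @ bar 6 tick 0 v(1,): B4->F4 leap 6st
  -> R1 @ bar 7 tick 0 v(0, 2): E4/E5 P8 -> F3/F4 P8 similar
  -> R2 @ bar 7 tick 0 v(1, 3): F4/G5 M2 -> D4/A4 P5 similar
  -> R7 @ bar 7 tick 0 v(0,): E4->F3 leap 11st
  -> R7 @ bar 7 tick 0 v(2,): E5->F4 leap 11st
  -> R7 @ bar 7 tick 0 v(3,): G5->A4 leap 10st
  -> R8 @ bar 7 tick 0 v(0, 2): penult P8 not 3rd/6th
  -> R1 @ bar 8 tick 0 v(1, 3): D4/A4 P5 -> G4/D5 P5 similar
  -> R2 @ bar 8 tick 0 v(0, 1): F3/D4 M6 -> G3/G4 P8 similar
  -> R2 @ bar 8 tick 0 v(0, 3): F3/A4 M3 -> G3/D5 P5 similar
  -> R7 @ bar 8 tick 0 v(2,): F4->B4 leap 6st
  -> R6 @ bar 8 tick 3 v(0, 2): closes on M3

(0, 0, R5, (0, 2))
(1, 0, R1, (1, 3))
(1, 0, R3, (2, 3))
(1, 0, R4, (0, 3))
(1, 1, R3, (2, 3))
(1, 2, R3, (2, 3))
(1, 3, R3, (2, 3))
(2, 0, R2, (1, 3))
(2, 0, R3, (2, 3))
(2, 0, R4, (0, 1))
(2, 0, R4, (0, 3))
(2, 1, R3, (2, 3))
(2, 2, R3, (2, 3))
(2, 3, R3, (2, 3))
(3, 0, R1, (0, 2))
(4, 0, R2, (1, 3))
(5, 0, R3, (2, 3))
(5, 0, R4, (0, 3))
(5, 1, R3, (2, 3))
(5, 2, R3, (2, 3))
(5, 3, R3, (2, 3))
(6, 0, R4, (0, 1))
(6, 0, R7, (1,))
(7, 0, R1, (0, 2))
(7, 0, R2, (1, 3))
(7, 0, R7, (0,))
(7, 0, R7, (2,))
(7, 0, R7, (3,))
(7, 0, R8, (0, 2))
(8, 0, R1, (1, 3))
(8, 0, R2, (0, 1))
(8, 0, R2, (0, 3))
(8, 0, R7, (2,))
(8, 3, R6, (0, 2))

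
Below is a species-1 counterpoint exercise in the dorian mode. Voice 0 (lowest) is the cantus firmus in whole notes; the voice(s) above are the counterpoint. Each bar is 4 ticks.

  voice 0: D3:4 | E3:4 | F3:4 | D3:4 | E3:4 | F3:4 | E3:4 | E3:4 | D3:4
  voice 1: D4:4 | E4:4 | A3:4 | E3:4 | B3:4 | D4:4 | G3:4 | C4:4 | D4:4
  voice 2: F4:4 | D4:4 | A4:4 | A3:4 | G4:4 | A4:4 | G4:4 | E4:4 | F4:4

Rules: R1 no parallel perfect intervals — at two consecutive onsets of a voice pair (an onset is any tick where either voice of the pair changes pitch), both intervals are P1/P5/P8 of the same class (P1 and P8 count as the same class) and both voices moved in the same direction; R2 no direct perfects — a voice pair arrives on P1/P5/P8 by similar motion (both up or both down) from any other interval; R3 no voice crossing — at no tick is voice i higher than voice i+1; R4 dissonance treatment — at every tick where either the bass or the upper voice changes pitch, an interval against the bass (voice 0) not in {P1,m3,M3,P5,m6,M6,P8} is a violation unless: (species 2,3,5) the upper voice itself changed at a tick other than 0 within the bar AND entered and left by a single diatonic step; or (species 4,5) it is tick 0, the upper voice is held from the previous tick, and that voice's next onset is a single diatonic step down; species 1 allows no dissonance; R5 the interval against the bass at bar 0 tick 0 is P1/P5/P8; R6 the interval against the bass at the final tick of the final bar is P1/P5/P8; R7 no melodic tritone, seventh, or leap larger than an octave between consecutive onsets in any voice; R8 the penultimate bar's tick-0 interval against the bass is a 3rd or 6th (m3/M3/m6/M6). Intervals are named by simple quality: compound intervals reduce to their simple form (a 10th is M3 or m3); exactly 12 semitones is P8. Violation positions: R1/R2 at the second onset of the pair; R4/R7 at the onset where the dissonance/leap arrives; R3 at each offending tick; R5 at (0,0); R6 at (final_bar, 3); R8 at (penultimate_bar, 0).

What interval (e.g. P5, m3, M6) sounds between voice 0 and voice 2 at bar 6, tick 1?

voice 0=E3 voice 2=G4 -> m3

m3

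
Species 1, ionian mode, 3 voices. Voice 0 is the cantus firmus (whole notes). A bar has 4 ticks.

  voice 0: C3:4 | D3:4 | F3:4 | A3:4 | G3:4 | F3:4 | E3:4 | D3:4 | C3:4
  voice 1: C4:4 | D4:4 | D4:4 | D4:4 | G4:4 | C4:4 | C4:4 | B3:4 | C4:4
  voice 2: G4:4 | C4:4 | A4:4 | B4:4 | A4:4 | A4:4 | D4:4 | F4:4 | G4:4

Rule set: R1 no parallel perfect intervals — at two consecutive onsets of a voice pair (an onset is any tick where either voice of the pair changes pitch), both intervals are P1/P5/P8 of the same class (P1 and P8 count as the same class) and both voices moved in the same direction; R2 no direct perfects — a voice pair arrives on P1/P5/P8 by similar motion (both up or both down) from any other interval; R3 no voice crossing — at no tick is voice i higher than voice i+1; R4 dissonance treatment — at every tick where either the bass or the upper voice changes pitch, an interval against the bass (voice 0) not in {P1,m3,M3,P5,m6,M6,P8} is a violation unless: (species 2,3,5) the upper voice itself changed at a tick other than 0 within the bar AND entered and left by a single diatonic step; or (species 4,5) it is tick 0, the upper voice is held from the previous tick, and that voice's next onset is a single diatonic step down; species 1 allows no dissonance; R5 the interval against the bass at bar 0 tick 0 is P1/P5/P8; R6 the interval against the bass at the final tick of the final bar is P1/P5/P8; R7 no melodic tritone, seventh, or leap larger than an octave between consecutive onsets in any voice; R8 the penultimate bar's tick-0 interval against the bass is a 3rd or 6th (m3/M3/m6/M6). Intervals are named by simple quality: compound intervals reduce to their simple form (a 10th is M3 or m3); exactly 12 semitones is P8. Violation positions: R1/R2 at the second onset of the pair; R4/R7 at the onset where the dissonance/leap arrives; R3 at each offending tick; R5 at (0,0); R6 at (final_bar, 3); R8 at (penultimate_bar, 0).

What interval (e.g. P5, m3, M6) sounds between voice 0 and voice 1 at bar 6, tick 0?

voice 0=E3 voice 1=C4 -> m6

m6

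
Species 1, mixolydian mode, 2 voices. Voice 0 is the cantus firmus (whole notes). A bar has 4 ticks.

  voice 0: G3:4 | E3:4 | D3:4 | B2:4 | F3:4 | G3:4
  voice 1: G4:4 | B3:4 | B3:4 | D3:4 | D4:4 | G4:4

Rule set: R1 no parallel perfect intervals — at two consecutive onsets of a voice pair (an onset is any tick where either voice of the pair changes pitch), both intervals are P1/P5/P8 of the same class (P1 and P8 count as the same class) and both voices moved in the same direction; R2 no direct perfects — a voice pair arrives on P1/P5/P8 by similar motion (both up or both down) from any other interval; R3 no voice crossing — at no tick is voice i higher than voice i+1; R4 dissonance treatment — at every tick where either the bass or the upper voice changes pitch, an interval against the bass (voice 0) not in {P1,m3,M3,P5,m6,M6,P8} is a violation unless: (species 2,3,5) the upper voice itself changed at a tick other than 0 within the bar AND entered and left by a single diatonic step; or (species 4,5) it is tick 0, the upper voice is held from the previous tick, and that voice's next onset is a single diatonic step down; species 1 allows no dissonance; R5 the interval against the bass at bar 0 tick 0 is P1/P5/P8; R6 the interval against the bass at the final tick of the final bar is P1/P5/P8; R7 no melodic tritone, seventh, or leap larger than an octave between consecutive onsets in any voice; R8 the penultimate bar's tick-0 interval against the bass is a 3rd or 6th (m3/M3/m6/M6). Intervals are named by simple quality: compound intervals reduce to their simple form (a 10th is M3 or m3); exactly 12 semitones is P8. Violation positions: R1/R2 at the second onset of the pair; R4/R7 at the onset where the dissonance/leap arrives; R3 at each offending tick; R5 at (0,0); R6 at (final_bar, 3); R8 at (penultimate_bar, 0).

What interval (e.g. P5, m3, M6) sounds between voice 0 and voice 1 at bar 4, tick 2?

voice 0=F3 voice 1=D4 -> M6

M6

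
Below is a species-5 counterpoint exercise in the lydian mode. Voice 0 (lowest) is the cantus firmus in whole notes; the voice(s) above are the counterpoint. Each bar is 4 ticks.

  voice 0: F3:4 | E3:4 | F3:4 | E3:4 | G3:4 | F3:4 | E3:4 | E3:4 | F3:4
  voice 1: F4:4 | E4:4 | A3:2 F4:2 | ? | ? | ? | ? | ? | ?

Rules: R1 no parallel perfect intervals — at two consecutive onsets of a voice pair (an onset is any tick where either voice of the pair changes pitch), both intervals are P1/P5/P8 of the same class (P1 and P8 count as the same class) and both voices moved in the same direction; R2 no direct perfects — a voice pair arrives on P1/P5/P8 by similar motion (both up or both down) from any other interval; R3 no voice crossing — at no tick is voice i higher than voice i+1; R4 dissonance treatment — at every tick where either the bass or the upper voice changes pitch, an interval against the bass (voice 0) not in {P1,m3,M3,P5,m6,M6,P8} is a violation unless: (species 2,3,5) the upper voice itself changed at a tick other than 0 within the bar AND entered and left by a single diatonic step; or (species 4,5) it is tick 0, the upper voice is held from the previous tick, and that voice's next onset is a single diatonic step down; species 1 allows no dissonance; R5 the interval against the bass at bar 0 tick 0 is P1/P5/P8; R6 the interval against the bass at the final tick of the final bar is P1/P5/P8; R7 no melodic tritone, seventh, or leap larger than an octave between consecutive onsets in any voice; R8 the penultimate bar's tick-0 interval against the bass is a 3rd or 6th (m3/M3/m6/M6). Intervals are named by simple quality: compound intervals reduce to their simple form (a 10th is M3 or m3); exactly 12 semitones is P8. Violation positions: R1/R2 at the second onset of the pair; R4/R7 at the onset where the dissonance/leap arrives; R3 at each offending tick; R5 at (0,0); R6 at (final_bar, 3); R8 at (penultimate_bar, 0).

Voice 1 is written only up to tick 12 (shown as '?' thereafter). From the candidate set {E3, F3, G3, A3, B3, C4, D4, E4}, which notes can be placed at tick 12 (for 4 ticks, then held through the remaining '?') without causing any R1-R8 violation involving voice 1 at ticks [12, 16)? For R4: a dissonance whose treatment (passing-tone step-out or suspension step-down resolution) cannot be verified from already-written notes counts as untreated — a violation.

{C4}

E3: violates R1,R7
F3: violates R4
G3: violates R7
A3: violates R4
B3: violates R2,R7
C4: legal
D4: violates R4
E4: violates R1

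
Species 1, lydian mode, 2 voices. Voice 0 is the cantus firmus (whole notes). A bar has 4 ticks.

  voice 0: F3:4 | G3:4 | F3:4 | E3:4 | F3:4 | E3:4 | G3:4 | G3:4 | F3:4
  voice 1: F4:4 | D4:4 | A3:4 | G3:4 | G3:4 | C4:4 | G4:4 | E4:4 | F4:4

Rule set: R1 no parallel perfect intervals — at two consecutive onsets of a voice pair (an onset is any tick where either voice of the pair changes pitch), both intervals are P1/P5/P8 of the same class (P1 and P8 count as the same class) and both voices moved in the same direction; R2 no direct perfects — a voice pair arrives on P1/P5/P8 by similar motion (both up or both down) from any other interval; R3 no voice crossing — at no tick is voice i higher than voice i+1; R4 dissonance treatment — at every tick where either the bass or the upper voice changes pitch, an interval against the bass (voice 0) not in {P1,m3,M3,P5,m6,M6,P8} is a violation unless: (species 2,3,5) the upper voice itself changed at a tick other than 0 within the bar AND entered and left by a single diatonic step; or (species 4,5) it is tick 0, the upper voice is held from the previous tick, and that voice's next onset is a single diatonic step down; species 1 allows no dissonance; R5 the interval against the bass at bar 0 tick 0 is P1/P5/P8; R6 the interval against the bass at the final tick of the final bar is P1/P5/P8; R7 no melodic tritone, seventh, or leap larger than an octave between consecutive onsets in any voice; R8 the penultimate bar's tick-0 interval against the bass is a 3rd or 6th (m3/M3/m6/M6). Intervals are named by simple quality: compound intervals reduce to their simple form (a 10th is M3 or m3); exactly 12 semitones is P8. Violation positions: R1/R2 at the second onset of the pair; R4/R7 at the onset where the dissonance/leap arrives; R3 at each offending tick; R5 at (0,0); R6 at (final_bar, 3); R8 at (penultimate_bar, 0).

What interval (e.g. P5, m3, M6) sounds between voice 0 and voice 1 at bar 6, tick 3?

P8

voice 0=G3 voice 1=G4 -> P8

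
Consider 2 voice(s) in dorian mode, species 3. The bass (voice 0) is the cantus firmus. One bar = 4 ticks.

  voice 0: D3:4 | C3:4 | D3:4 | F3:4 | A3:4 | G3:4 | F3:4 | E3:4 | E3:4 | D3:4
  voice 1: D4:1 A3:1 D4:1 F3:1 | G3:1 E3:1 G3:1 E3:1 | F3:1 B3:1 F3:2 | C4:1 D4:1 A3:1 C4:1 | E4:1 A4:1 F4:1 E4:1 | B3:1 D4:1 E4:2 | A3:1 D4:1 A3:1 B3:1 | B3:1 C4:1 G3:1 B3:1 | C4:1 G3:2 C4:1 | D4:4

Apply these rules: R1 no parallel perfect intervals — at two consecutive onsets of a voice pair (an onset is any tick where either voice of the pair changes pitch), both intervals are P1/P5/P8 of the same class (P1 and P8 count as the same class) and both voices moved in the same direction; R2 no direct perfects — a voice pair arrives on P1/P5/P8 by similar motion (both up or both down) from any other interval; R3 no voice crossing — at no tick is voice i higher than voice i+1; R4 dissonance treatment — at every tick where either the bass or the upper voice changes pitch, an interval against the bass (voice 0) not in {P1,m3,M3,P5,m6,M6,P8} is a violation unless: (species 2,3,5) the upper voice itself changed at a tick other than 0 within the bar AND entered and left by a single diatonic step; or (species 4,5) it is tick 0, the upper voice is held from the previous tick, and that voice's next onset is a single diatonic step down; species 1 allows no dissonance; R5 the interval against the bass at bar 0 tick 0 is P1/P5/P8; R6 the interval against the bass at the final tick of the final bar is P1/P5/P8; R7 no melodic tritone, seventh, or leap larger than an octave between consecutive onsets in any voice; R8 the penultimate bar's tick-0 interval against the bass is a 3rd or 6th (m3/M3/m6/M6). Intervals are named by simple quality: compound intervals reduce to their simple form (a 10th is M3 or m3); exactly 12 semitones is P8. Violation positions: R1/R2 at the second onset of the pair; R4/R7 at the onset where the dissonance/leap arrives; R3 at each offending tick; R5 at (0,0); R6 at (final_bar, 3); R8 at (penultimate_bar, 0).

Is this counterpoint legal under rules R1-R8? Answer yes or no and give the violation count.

No (4 violations)

bar 0: v0=D3 v1=D4 (P8)
bar 1: v0=C3 v1=G3 (P5)
bar 2: v0=D3 v1=F3 (m3)
bar 3: v0=F3 v1=C4 (P5)
bar 4: v0=A3 v1=E4 (P5)
bar 5: v0=G3 v1=B3 (M3)
bar 6: v0=F3 v1=A3 (M3)
bar 7: v0=E3 v1=B3 (P5)
bar 8: v0=E3 v1=C4 (m6)
bar 9: v0=D3 v1=D4 (P8)
  R7 @ bar2.1: F3->B3 leap 6st
  R7 @ bar2.2: B3->F3 leap 6st
  R2 @ bar3.0: D3/F3 m3 -> F3/C4 P5 similar
  R1 @ bar4.0: F3/C4 P5 -> A3/E4 P5 similar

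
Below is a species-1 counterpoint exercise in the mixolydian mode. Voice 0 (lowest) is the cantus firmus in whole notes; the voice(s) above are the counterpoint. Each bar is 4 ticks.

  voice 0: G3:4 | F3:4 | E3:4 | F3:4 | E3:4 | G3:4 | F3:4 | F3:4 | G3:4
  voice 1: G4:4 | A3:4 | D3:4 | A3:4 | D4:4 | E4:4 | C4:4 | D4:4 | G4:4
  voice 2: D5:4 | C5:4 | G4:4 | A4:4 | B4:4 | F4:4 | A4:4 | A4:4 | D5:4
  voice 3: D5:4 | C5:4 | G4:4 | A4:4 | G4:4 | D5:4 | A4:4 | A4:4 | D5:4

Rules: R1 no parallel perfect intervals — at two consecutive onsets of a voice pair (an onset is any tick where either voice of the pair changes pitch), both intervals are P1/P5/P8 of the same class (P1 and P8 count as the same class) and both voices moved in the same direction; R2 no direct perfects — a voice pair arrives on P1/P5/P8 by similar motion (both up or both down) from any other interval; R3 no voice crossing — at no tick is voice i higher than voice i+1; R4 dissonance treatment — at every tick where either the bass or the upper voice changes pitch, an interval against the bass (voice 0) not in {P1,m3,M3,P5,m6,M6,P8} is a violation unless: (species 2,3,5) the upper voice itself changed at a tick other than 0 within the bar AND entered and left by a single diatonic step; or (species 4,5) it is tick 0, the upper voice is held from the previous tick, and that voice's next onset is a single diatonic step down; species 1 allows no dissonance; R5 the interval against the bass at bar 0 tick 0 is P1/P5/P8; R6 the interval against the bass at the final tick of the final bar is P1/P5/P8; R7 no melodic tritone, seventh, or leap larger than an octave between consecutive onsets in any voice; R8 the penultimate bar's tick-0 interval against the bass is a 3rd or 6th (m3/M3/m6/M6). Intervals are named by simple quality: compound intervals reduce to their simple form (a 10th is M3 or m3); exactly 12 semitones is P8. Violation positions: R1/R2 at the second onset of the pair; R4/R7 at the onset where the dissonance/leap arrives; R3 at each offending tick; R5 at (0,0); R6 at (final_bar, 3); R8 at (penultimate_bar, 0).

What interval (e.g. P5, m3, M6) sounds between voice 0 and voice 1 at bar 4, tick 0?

m7

voice 0=E3 voice 1=D4 -> m7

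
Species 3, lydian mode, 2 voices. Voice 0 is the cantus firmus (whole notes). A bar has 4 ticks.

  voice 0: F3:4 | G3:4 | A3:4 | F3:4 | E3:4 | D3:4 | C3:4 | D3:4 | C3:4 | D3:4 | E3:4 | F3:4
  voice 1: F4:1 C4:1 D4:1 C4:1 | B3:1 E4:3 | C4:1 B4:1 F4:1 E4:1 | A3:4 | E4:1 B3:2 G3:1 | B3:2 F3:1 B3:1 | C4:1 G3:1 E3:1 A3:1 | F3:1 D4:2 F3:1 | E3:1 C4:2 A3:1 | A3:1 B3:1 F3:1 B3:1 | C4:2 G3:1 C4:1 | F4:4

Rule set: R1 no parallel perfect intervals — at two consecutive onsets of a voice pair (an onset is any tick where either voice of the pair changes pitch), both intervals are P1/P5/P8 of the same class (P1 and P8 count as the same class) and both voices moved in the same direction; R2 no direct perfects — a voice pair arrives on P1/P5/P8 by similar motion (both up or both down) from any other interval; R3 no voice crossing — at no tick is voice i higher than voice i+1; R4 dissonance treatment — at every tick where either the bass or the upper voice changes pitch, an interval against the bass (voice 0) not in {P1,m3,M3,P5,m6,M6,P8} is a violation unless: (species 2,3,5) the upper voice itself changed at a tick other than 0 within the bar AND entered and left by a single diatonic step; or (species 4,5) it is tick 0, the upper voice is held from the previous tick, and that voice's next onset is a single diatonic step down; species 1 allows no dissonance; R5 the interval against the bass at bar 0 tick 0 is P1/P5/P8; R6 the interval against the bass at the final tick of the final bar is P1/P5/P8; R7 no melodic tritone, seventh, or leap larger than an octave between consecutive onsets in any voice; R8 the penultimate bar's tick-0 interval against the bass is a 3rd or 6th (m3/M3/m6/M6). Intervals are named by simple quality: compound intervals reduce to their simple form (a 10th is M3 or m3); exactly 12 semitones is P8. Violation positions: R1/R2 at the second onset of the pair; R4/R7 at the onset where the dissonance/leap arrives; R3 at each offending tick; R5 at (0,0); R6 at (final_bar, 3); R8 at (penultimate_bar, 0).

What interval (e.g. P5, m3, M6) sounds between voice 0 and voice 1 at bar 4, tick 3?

voice 0=E3 voice 1=G3 -> m3

m3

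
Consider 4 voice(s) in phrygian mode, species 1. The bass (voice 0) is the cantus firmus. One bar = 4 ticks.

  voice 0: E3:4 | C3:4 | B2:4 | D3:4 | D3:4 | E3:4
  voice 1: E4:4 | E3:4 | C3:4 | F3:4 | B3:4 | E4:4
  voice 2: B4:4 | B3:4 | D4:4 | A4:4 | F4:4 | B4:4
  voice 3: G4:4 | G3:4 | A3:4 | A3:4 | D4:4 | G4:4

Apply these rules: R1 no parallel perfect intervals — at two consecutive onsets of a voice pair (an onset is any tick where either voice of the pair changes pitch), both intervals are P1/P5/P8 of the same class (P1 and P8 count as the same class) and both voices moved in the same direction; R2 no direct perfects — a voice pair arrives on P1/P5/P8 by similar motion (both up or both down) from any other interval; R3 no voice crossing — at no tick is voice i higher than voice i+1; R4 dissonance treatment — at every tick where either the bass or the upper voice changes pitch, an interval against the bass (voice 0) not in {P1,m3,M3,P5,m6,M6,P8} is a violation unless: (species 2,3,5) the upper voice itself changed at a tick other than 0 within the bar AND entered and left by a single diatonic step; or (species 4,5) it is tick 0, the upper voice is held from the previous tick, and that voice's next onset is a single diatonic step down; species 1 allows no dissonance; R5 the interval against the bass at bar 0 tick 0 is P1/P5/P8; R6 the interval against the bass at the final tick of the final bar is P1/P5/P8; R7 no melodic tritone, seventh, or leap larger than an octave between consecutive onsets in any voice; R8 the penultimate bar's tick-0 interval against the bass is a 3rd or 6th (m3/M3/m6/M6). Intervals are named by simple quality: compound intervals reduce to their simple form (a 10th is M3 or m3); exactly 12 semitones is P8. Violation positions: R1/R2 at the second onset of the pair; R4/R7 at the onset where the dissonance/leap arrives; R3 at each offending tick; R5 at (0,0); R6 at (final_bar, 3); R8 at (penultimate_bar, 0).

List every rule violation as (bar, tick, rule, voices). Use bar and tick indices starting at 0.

(0, 0, R3, (2, 3))
(0, 0, R5, (0, 3))
(0, 1, R3, (2, 3))
(0, 2, R3, (2, 3))
(0, 3, R3, (2, 3))
(1, 0, R1, (1, 2))
(1, 0, R2, (0, 3))
(1, 0, R3, (2, 3))
(1, 0, R4, (0, 2))
(1, 1, R3, (2, 3))
(1, 2, R3, (2, 3))
(1, 3, R3, (2, 3))
(2, 0, R3, (2, 3))
(2, 0, R4, (0, 1))
(2, 0, R4, (0, 3))
(2, 1, R3, (2, 3))
(2, 2, R3, (2, 3))
(2, 3, R3, (2, 3))
(3, 0, R2, (0, 2))
(3, 0, R3, (2, 3))
(3, 1, R3, (2, 3))
(3, 2, R3, (2, 3))
(3, 3, R3, (2, 3))
(4, 0, R3, (2, 3))
(4, 0, R7, (1,))
(4, 0, R8, (0, 3))
(4, 1, R3, (2, 3))
(4, 2, R3, (2, 3))
(4, 3, R3, (2, 3))
(5, 0, R2, (0, 1))
(5, 0, R2, (0, 2))
(5, 0, R2, (1, 2))
(5, 0, R3, (2, 3))
(5, 0, R7, (2,))
(5, 1, R3, (2, 3))
(5, 2, R3, (2, 3))
(5, 3, R3, (2, 3))
(5, 3, R6, (0, 3))

bar 0: v0=E3 v1=E4 v2=B4 v3=G4 downbeat m3
bar 1: v0=C3 v1=E3 v2=B3 v3=G3 downbeat P5
bar 2: v0=B2 v1=C3 v2=D4 v3=A3 downbeat m7
bar 3: v0=D3 v1=F3 v2=A4 v3=A3 downbeat P5
bar 4: v0=D3 v1=B3 v2=F4 v3=D4 downbeat P8
bar 5: v0=E3 v1=E4 v2=B4 v3=G4 downbeat m3
  -> R3 @ bar 0 tick 0 v(2, 3): B4 above G4
  -> R5 @ bar 0 tick 0 v(0, 3): opens on m3
  -> R3 @ bar 0 tick 1 v(2, 3): B4 above G4
  -> R3 @ bar 0 tick 2 v(2, 3): B4 above G4
  -> R3 @ bar 0 tick 3 v(2, 3): B4 above G4
  -> R1 @ bar 1 tick 0 v(1, 2): E4/B4 P5 -> E3/B3 P5 similar
  -> R2 @ bar 1 tick 0 v(0, 3): E3/G4 m3 -> C3/G3 P5 similar
  -> R3 @ bar 1 tick 0 v(2, 3): B3 above G3
  -> R4 @ bar 1 tick 0 v(0, 2): C3/B3 M7 untreated
  -> R3 @ bar 1 tick 1 v(2, 3): B3 above G3
  -> R3 @ bar 1 tick 2 v(2, 3): B3 above G3
  -> R3 @ bar 1 tick 3 v(2, 3): B3 above G3
  -> R3 @ bar 2 tick 0 v(2, 3): D4 above A3
  -> R4 @ bar 2 tick 0 v(0, 1): B2/C3 m2 untreated
  -> R4 @ bar 2 tick 0 v(0, 3): B2/A3 m7 untreated
  -> R3 @ bar 2 tick 1 v(2, 3): D4 above A3
  -> R3 @ bar 2 tick 2 v(2, 3): D4 above A3
  -> R3 @ bar 2 tick 3 v(2, 3): D4 above A3
  -> R2 @ bar 3 tick 0 v(0, 2): B2/D4 m3 -> D3/A4 P5 similar
  -> R3 @ bar 3 tick 0 v(2, 3): A4 above A3
  -> R3 @ bar 3 tick 1 v(2, 3): A4 above A3
  -> R3 @ bar 3 tick 2 v(2, 3): A4 above A3
  -> R3 @ bar 3 tick 3 v(2, 3): A4 above A3
  -> R3 @ bar 4 tick 0 v(2, 3): F4 above D4
  -> R7 @ bar 4 tick 0 v(1,): F3->B3 leap 6st
  -> R8 @ bar 4 tick 0 v(0, 3): penult P8 not 3rd/6th
  -> R3 @ bar 4 tick 1 v(2, 3): F4 above D4
  -> R3 @ bar 4 tick 2 v(2, 3): F4 above D4
  -> R3 @ bar 4 tick 3 v(2, 3): F4 above D4
  -> R2 @ bar 5 tick 0 v(0, 1): D3/B3 M6 -> E3/E4 P8 similar
  -> R2 @ bar 5 tick 0 v(0, 2): D3/F4 m3 -> E3/B4 P5 similar
  -> R2 @ bar 5 tick 0 v(1, 2): B3/F4 TT -> E4/B4 P5 similar
  -> R3 @ bar 5 tick 0 v(2, 3): B4 above G4
  -> R7 @ bar 5 tick 0 v(2,): F4->B4 leap 6st
  -> R3 @ bar 5 tick 1 v(2, 3): B4 above G4
  -> R3 @ bar 5 tick 2 v(2, 3): B4 above G4
  -> R3 @ bar 5 tick 3 v(2, 3): B4 above G4
  -> R6 @ bar 5 tick 3 v(0, 3): closes on m3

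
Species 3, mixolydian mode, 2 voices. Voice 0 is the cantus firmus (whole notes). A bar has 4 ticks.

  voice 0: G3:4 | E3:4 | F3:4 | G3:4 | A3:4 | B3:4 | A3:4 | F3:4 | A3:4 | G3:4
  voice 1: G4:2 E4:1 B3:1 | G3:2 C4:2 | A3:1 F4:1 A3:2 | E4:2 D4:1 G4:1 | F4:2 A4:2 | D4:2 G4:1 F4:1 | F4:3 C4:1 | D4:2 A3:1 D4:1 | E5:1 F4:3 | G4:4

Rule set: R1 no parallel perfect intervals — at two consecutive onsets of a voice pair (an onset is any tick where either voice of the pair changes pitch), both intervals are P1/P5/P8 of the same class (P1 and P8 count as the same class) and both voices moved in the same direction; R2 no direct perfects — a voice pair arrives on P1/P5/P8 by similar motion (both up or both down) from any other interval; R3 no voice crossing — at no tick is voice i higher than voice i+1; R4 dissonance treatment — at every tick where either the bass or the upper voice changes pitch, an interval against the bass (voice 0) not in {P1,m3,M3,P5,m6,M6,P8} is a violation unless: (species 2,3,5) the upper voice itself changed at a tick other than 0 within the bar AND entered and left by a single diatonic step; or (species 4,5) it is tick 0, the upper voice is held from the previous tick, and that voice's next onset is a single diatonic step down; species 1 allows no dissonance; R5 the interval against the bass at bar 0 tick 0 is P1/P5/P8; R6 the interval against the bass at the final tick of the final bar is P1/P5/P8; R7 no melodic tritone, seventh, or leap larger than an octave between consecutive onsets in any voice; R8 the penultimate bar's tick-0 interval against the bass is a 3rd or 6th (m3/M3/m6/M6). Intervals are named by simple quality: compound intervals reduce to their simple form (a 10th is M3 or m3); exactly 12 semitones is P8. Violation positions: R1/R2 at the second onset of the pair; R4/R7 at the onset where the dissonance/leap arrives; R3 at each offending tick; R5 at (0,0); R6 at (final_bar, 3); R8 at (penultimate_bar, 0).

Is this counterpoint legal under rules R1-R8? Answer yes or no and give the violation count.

No (5 violations)

bar 0: v0=G3 v1=G4 (P8)
bar 1: v0=E3 v1=G3 (m3)
bar 2: v0=F3 v1=A3 (M3)
bar 3: v0=G3 v1=E4 (M6)
bar 4: v0=A3 v1=F4 (m6)
bar 5: v0=B3 v1=D4 (m3)
bar 6: v0=A3 v1=F4 (m6)
bar 7: v0=F3 v1=D4 (M6)
bar 8: v0=A3 v1=E5 (P5)
bar 9: v0=G3 v1=G4 (P8)
  R4 @ bar5.3: B3/F4 TT untreated
  R2 @ bar8.0: F3/D4 M6 -> A3/E5 P5 similar
  R7 @ bar8.0: D4->E5 leap 14st
  R8 @ bar8.0: penult P5 not 3rd/6th
  R7 @ bar8.1: E5->F4 leap 11st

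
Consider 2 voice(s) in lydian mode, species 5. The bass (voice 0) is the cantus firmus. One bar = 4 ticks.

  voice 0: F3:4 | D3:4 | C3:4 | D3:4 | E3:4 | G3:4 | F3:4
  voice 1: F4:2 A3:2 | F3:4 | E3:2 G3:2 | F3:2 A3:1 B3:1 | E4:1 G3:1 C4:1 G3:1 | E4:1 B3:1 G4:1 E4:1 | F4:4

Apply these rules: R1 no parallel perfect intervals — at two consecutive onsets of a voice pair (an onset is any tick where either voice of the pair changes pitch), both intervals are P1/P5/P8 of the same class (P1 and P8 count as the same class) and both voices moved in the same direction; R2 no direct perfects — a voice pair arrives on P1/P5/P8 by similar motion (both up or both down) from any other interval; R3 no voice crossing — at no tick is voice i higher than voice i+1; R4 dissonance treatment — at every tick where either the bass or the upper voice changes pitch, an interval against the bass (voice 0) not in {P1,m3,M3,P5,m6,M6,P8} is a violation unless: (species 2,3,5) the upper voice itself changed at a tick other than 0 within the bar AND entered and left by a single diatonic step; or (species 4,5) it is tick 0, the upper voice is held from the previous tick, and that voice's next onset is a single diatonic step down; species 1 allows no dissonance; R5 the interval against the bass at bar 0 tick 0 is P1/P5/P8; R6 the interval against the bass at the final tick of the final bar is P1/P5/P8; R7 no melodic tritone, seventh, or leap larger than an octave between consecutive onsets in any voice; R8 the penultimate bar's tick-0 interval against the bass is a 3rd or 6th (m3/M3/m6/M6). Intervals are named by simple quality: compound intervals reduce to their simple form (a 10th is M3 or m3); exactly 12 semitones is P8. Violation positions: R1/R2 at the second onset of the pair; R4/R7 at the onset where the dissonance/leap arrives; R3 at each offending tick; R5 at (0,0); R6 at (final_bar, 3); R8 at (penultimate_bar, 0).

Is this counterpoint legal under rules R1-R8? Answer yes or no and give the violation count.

No (1 violations)

bar 0: v0=F3 v1=F4 (P8)
bar 1: v0=D3 v1=F3 (m3)
bar 2: v0=C3 v1=E3 (M3)
bar 3: v0=D3 v1=F3 (m3)
bar 4: v0=E3 v1=E4 (P8)
bar 5: v0=G3 v1=E4 (M6)
bar 6: v0=F3 v1=F4 (P8)
  R2 @ bar4.0: D3/B3 M6 -> E3/E4 P8 similar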